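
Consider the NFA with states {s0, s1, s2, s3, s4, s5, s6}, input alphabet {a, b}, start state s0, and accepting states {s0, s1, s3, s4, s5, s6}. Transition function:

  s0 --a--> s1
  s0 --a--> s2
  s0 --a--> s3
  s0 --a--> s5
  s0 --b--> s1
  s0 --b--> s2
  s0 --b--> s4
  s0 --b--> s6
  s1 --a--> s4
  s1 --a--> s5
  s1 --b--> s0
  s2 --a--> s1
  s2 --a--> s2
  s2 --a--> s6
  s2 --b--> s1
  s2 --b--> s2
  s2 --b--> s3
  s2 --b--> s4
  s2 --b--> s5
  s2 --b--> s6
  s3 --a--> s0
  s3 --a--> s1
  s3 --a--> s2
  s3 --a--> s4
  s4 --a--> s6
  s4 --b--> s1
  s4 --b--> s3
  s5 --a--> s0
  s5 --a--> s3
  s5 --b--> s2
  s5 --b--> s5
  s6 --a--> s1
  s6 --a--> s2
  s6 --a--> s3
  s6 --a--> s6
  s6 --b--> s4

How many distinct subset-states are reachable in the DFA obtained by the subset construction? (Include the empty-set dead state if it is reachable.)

Start state of the DFA: {s0}.
{s0} --a--> {s1, s2, s3, s5}  [new]
{s0} --b--> {s1, s2, s4, s6}  [new]
{s1, s2, s3, s5} --a--> {s0, s1, s2, s3, s4, s5, s6}  [new]
{s1, s2, s3, s5} --b--> {s0, s1, s2, s3, s4, s5, s6}  [seen]
{s1, s2, s4, s6} --a--> {s1, s2, s3, s4, s5, s6}  [new]
{s1, s2, s4, s6} --b--> {s0, s1, s2, s3, s4, s5, s6}  [seen]
{s0, s1, s2, s3, s4, s5, s6} --a--> {s0, s1, s2, s3, s4, s5, s6}  [seen]
{s0, s1, s2, s3, s4, s5, s6} --b--> {s0, s1, s2, s3, s4, s5, s6}  [seen]
{s1, s2, s3, s4, s5, s6} --a--> {s0, s1, s2, s3, s4, s5, s6}  [seen]
{s1, s2, s3, s4, s5, s6} --b--> {s0, s1, s2, s3, s4, s5, s6}  [seen]
Reachable DFA states: {s0}, {s1, s2, s3, s5}, {s1, s2, s4, s6}, {s0, s1, s2, s3, s4, s5, s6}, {s1, s2, s3, s4, s5, s6}.

5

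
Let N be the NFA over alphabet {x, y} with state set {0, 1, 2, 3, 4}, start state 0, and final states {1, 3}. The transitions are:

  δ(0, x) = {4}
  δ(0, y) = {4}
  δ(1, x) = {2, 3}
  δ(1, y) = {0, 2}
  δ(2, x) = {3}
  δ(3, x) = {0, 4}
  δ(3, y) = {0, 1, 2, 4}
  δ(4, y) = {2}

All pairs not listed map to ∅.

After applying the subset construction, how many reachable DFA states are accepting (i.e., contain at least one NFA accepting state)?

Start state of the DFA: {0}.
{0} --x--> {4}  [new]
{0} --y--> {4}  [seen]
{4} --x--> ∅  [new]
{4} --y--> {2}  [new]
∅ --x--> ∅  [seen]
∅ --y--> ∅  [seen]
{2} --x--> {3}  [new]
{2} --y--> ∅  [seen]
{3} --x--> {0, 4}  [new]
{3} --y--> {0, 1, 2, 4}  [new]
{0, 4} --x--> {4}  [seen]
{0, 4} --y--> {2, 4}  [new]
{0, 1, 2, 4} --x--> {2, 3, 4}  [new]
{0, 1, 2, 4} --y--> {0, 2, 4}  [new]
{2, 4} --x--> {3}  [seen]
{2, 4} --y--> {2}  [seen]
{2, 3, 4} --x--> {0, 3, 4}  [new]
{2, 3, 4} --y--> {0, 1, 2, 4}  [seen]
{0, 2, 4} --x--> {3, 4}  [new]
{0, 2, 4} --y--> {2, 4}  [seen]
{0, 3, 4} --x--> {0, 4}  [seen]
{0, 3, 4} --y--> {0, 1, 2, 4}  [seen]
{3, 4} --x--> {0, 4}  [seen]
{3, 4} --y--> {0, 1, 2, 4}  [seen]
Reachable DFA states: {0}, {4}, ∅, {2}, {3}, {0, 4}, {0, 1, 2, 4}, {2, 4}, {2, 3, 4}, {0, 2, 4}, {0, 3, 4}, {3, 4}.
Accepting DFA states (contain an NFA accepting state): {3}, {0, 1, 2, 4}, {2, 3, 4}, {0, 3, 4}, {3, 4}.

5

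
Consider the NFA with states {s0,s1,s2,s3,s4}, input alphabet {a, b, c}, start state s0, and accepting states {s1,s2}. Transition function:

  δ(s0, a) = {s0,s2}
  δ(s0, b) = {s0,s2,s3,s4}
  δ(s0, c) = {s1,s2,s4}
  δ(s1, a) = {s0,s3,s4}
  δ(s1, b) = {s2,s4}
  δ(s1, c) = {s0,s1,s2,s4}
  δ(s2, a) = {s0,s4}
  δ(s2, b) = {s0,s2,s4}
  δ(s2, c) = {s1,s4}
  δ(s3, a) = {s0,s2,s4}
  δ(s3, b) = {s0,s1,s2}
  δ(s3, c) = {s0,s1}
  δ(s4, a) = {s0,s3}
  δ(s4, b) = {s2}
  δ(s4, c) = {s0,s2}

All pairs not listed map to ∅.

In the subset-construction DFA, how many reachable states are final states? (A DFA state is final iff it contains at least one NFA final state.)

6

Start state of the DFA: {s0}.
{s0} --a--> {s0,s2}  [new]
{s0} --b--> {s0,s2,s3,s4}  [new]
{s0} --c--> {s1,s2,s4}  [new]
{s0,s2} --a--> {s0,s2,s4}  [new]
{s0,s2} --b--> {s0,s2,s3,s4}  [seen]
{s0,s2} --c--> {s1,s2,s4}  [seen]
{s0,s2,s3,s4} --a--> {s0,s2,s3,s4}  [seen]
{s0,s2,s3,s4} --b--> {s0,s1,s2,s3,s4}  [new]
{s0,s2,s3,s4} --c--> {s0,s1,s2,s4}  [new]
{s1,s2,s4} --a--> {s0,s3,s4}  [new]
{s1,s2,s4} --b--> {s0,s2,s4}  [seen]
{s1,s2,s4} --c--> {s0,s1,s2,s4}  [seen]
{s0,s2,s4} --a--> {s0,s2,s3,s4}  [seen]
{s0,s2,s4} --b--> {s0,s2,s3,s4}  [seen]
{s0,s2,s4} --c--> {s0,s1,s2,s4}  [seen]
{s0,s1,s2,s3,s4} --a--> {s0,s2,s3,s4}  [seen]
{s0,s1,s2,s3,s4} --b--> {s0,s1,s2,s3,s4}  [seen]
{s0,s1,s2,s3,s4} --c--> {s0,s1,s2,s4}  [seen]
{s0,s1,s2,s4} --a--> {s0,s2,s3,s4}  [seen]
{s0,s1,s2,s4} --b--> {s0,s2,s3,s4}  [seen]
{s0,s1,s2,s4} --c--> {s0,s1,s2,s4}  [seen]
{s0,s3,s4} --a--> {s0,s2,s3,s4}  [seen]
{s0,s3,s4} --b--> {s0,s1,s2,s3,s4}  [seen]
{s0,s3,s4} --c--> {s0,s1,s2,s4}  [seen]
Reachable DFA states: {s0}, {s0,s2}, {s0,s2,s3,s4}, {s1,s2,s4}, {s0,s2,s4}, {s0,s1,s2,s3,s4}, {s0,s1,s2,s4}, {s0,s3,s4}.
Accepting DFA states (contain an NFA accepting state): {s0,s2}, {s0,s2,s3,s4}, {s1,s2,s4}, {s0,s2,s4}, {s0,s1,s2,s3,s4}, {s0,s1,s2,s4}.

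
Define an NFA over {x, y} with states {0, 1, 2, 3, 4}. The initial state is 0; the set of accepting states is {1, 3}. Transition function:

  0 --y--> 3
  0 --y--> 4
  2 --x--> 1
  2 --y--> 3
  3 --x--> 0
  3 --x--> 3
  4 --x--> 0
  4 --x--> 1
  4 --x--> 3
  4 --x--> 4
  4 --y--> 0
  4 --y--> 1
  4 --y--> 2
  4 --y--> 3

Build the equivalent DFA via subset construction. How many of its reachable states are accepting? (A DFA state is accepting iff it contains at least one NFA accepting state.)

6

Start state of the DFA: {0}.
{0} --x--> ∅  [new]
{0} --y--> {3, 4}  [new]
∅ --x--> ∅  [seen]
∅ --y--> ∅  [seen]
{3, 4} --x--> {0, 1, 3, 4}  [new]
{3, 4} --y--> {0, 1, 2, 3}  [new]
{0, 1, 3, 4} --x--> {0, 1, 3, 4}  [seen]
{0, 1, 3, 4} --y--> {0, 1, 2, 3, 4}  [new]
{0, 1, 2, 3} --x--> {0, 1, 3}  [new]
{0, 1, 2, 3} --y--> {3, 4}  [seen]
{0, 1, 2, 3, 4} --x--> {0, 1, 3, 4}  [seen]
{0, 1, 2, 3, 4} --y--> {0, 1, 2, 3, 4}  [seen]
{0, 1, 3} --x--> {0, 3}  [new]
{0, 1, 3} --y--> {3, 4}  [seen]
{0, 3} --x--> {0, 3}  [seen]
{0, 3} --y--> {3, 4}  [seen]
Reachable DFA states: {0}, ∅, {3, 4}, {0, 1, 3, 4}, {0, 1, 2, 3}, {0, 1, 2, 3, 4}, {0, 1, 3}, {0, 3}.
Accepting DFA states (contain an NFA accepting state): {3, 4}, {0, 1, 3, 4}, {0, 1, 2, 3}, {0, 1, 2, 3, 4}, {0, 1, 3}, {0, 3}.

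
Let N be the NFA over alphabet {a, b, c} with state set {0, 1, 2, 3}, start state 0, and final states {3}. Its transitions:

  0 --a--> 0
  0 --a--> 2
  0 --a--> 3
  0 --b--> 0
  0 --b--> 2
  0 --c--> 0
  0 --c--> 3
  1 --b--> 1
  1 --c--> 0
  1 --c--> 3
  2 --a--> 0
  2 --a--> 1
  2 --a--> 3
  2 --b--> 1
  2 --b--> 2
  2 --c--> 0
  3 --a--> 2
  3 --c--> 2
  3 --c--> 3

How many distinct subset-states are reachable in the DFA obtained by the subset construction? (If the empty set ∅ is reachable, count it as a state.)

6

Start state of the DFA: {0}.
{0} --a--> {0, 2, 3}  [new]
{0} --b--> {0, 2}  [new]
{0} --c--> {0, 3}  [new]
{0, 2, 3} --a--> {0, 1, 2, 3}  [new]
{0, 2, 3} --b--> {0, 1, 2}  [new]
{0, 2, 3} --c--> {0, 2, 3}  [seen]
{0, 2} --a--> {0, 1, 2, 3}  [seen]
{0, 2} --b--> {0, 1, 2}  [seen]
{0, 2} --c--> {0, 3}  [seen]
{0, 3} --a--> {0, 2, 3}  [seen]
{0, 3} --b--> {0, 2}  [seen]
{0, 3} --c--> {0, 2, 3}  [seen]
{0, 1, 2, 3} --a--> {0, 1, 2, 3}  [seen]
{0, 1, 2, 3} --b--> {0, 1, 2}  [seen]
{0, 1, 2, 3} --c--> {0, 2, 3}  [seen]
{0, 1, 2} --a--> {0, 1, 2, 3}  [seen]
{0, 1, 2} --b--> {0, 1, 2}  [seen]
{0, 1, 2} --c--> {0, 3}  [seen]
Reachable DFA states: {0}, {0, 2, 3}, {0, 2}, {0, 3}, {0, 1, 2, 3}, {0, 1, 2}.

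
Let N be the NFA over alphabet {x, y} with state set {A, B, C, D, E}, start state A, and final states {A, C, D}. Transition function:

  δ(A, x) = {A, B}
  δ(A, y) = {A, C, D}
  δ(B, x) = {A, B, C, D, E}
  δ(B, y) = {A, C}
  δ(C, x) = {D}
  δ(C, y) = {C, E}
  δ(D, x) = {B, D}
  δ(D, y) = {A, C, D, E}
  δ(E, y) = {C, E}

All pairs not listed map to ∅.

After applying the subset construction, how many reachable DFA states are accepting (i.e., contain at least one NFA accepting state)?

Start state of the DFA: {A}.
{A} --x--> {A, B}  [new]
{A} --y--> {A, C, D}  [new]
{A, B} --x--> {A, B, C, D, E}  [new]
{A, B} --y--> {A, C, D}  [seen]
{A, C, D} --x--> {A, B, D}  [new]
{A, C, D} --y--> {A, C, D, E}  [new]
{A, B, C, D, E} --x--> {A, B, C, D, E}  [seen]
{A, B, C, D, E} --y--> {A, C, D, E}  [seen]
{A, B, D} --x--> {A, B, C, D, E}  [seen]
{A, B, D} --y--> {A, C, D, E}  [seen]
{A, C, D, E} --x--> {A, B, D}  [seen]
{A, C, D, E} --y--> {A, C, D, E}  [seen]
Reachable DFA states: {A}, {A, B}, {A, C, D}, {A, B, C, D, E}, {A, B, D}, {A, C, D, E}.
Accepting DFA states (contain an NFA accepting state): {A}, {A, B}, {A, C, D}, {A, B, C, D, E}, {A, B, D}, {A, C, D, E}.

6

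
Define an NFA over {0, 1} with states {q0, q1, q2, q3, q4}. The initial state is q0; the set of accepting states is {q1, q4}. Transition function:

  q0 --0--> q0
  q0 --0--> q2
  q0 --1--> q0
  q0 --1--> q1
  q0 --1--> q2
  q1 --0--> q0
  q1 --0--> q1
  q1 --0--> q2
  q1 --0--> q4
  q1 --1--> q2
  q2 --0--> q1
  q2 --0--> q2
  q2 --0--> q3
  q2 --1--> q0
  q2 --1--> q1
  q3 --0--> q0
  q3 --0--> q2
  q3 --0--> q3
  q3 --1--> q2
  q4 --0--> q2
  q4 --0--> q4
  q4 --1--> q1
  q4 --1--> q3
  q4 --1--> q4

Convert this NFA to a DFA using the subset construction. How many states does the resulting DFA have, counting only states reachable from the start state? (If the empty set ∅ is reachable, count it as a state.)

Start state of the DFA: {q0}.
{q0} --0--> {q0, q2}  [new]
{q0} --1--> {q0, q1, q2}  [new]
{q0, q2} --0--> {q0, q1, q2, q3}  [new]
{q0, q2} --1--> {q0, q1, q2}  [seen]
{q0, q1, q2} --0--> {q0, q1, q2, q3, q4}  [new]
{q0, q1, q2} --1--> {q0, q1, q2}  [seen]
{q0, q1, q2, q3} --0--> {q0, q1, q2, q3, q4}  [seen]
{q0, q1, q2, q3} --1--> {q0, q1, q2}  [seen]
{q0, q1, q2, q3, q4} --0--> {q0, q1, q2, q3, q4}  [seen]
{q0, q1, q2, q3, q4} --1--> {q0, q1, q2, q3, q4}  [seen]
Reachable DFA states: {q0}, {q0, q2}, {q0, q1, q2}, {q0, q1, q2, q3}, {q0, q1, q2, q3, q4}.

5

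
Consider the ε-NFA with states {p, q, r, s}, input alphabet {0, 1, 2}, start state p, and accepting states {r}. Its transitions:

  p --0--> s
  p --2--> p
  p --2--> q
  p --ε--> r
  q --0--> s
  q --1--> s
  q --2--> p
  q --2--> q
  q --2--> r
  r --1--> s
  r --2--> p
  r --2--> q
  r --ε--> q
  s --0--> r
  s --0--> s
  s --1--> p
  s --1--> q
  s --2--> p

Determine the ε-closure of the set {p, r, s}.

{p, q, r, s}

Begin with {p, r, s}.
r →ε {q}; add q.
ε-closure = {p, q, r, s}.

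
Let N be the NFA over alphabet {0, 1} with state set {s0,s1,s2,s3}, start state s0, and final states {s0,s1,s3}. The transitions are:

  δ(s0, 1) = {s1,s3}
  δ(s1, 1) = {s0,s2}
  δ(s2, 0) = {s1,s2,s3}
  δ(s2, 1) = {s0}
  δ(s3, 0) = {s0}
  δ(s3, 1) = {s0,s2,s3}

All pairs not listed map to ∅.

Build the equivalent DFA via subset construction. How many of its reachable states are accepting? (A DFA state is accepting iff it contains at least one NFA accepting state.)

Start state of the DFA: {s0}.
{s0} --0--> ∅  [new]
{s0} --1--> {s1,s3}  [new]
∅ --0--> ∅  [seen]
∅ --1--> ∅  [seen]
{s1,s3} --0--> {s0}  [seen]
{s1,s3} --1--> {s0,s2,s3}  [new]
{s0,s2,s3} --0--> {s0,s1,s2,s3}  [new]
{s0,s2,s3} --1--> {s0,s1,s2,s3}  [seen]
{s0,s1,s2,s3} --0--> {s0,s1,s2,s3}  [seen]
{s0,s1,s2,s3} --1--> {s0,s1,s2,s3}  [seen]
Reachable DFA states: {s0}, ∅, {s1,s3}, {s0,s2,s3}, {s0,s1,s2,s3}.
Accepting DFA states (contain an NFA accepting state): {s0}, {s1,s3}, {s0,s2,s3}, {s0,s1,s2,s3}.

4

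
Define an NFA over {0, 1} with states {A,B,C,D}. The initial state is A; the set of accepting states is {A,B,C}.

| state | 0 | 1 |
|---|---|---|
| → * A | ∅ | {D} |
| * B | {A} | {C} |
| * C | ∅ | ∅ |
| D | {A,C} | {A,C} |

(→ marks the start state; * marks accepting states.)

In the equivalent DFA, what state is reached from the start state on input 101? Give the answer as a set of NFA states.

{D}

Start: {A}.
δ(A,1) = {D}.
Union: {D}.
After 1: {D}.
δ(D,0) = {A,C}.
Union: {A,C}.
After 0: {A,C}.
δ(A,1) = {D}; δ(C,1) = ∅.
Union: {D}.
After 1: {D}.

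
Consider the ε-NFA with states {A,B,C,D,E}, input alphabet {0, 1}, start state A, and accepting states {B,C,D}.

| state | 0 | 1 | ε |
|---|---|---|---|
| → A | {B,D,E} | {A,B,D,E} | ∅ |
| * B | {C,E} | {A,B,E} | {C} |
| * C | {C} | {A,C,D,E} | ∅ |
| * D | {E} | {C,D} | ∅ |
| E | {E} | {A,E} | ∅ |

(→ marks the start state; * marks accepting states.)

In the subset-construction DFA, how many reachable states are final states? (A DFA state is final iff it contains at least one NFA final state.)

4

Start state of the DFA: {A} (ε-closure of the NFA start).
{A} --0--> {B,C,D,E}  [new]
{A} --1--> {A,B,C,D,E}  [new]
{B,C,D,E} --0--> {C,E}  [new]
{B,C,D,E} --1--> {A,B,C,D,E}  [seen]
{A,B,C,D,E} --0--> {B,C,D,E}  [seen]
{A,B,C,D,E} --1--> {A,B,C,D,E}  [seen]
{C,E} --0--> {C,E}  [seen]
{C,E} --1--> {A,C,D,E}  [new]
{A,C,D,E} --0--> {B,C,D,E}  [seen]
{A,C,D,E} --1--> {A,B,C,D,E}  [seen]
Reachable DFA states: {A}, {B,C,D,E}, {A,B,C,D,E}, {C,E}, {A,C,D,E}.
Accepting DFA states (contain an NFA accepting state): {B,C,D,E}, {A,B,C,D,E}, {C,E}, {A,C,D,E}.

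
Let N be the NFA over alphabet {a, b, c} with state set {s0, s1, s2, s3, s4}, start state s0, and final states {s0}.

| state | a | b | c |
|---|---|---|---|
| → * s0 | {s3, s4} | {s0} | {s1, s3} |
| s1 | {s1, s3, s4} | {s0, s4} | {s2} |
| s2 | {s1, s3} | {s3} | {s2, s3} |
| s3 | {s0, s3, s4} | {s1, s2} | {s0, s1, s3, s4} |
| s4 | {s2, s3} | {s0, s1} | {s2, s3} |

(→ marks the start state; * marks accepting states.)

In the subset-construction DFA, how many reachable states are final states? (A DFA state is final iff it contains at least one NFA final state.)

Start state of the DFA: {s0}.
{s0} --a--> {s3, s4}  [new]
{s0} --b--> {s0}  [seen]
{s0} --c--> {s1, s3}  [new]
{s3, s4} --a--> {s0, s2, s3, s4}  [new]
{s3, s4} --b--> {s0, s1, s2}  [new]
{s3, s4} --c--> {s0, s1, s2, s3, s4}  [new]
{s1, s3} --a--> {s0, s1, s3, s4}  [new]
{s1, s3} --b--> {s0, s1, s2, s4}  [new]
{s1, s3} --c--> {s0, s1, s2, s3, s4}  [seen]
{s0, s2, s3, s4} --a--> {s0, s1, s2, s3, s4}  [seen]
{s0, s2, s3, s4} --b--> {s0, s1, s2, s3}  [new]
{s0, s2, s3, s4} --c--> {s0, s1, s2, s3, s4}  [seen]
{s0, s1, s2} --a--> {s1, s3, s4}  [new]
{s0, s1, s2} --b--> {s0, s3, s4}  [new]
{s0, s1, s2} --c--> {s1, s2, s3}  [new]
{s0, s1, s2, s3, s4} --a--> {s0, s1, s2, s3, s4}  [seen]
{s0, s1, s2, s3, s4} --b--> {s0, s1, s2, s3, s4}  [seen]
{s0, s1, s2, s3, s4} --c--> {s0, s1, s2, s3, s4}  [seen]
{s0, s1, s3, s4} --a--> {s0, s1, s2, s3, s4}  [seen]
{s0, s1, s3, s4} --b--> {s0, s1, s2, s4}  [seen]
{s0, s1, s3, s4} --c--> {s0, s1, s2, s3, s4}  [seen]
{s0, s1, s2, s4} --a--> {s1, s2, s3, s4}  [new]
{s0, s1, s2, s4} --b--> {s0, s1, s3, s4}  [seen]
{s0, s1, s2, s4} --c--> {s1, s2, s3}  [seen]
{s0, s1, s2, s3} --a--> {s0, s1, s3, s4}  [seen]
{s0, s1, s2, s3} --b--> {s0, s1, s2, s3, s4}  [seen]
{s0, s1, s2, s3} --c--> {s0, s1, s2, s3, s4}  [seen]
{s1, s3, s4} --a--> {s0, s1, s2, s3, s4}  [seen]
{s1, s3, s4} --b--> {s0, s1, s2, s4}  [seen]
{s1, s3, s4} --c--> {s0, s1, s2, s3, s4}  [seen]
{s0, s3, s4} --a--> {s0, s2, s3, s4}  [seen]
{s0, s3, s4} --b--> {s0, s1, s2}  [seen]
{s0, s3, s4} --c--> {s0, s1, s2, s3, s4}  [seen]
{s1, s2, s3} --a--> {s0, s1, s3, s4}  [seen]
{s1, s2, s3} --b--> {s0, s1, s2, s3, s4}  [seen]
{s1, s2, s3} --c--> {s0, s1, s2, s3, s4}  [seen]
{s1, s2, s3, s4} --a--> {s0, s1, s2, s3, s4}  [seen]
{s1, s2, s3, s4} --b--> {s0, s1, s2, s3, s4}  [seen]
{s1, s2, s3, s4} --c--> {s0, s1, s2, s3, s4}  [seen]
Reachable DFA states: {s0}, {s3, s4}, {s1, s3}, {s0, s2, s3, s4}, {s0, s1, s2}, {s0, s1, s2, s3, s4}, {s0, s1, s3, s4}, {s0, s1, s2, s4}, {s0, s1, s2, s3}, {s1, s3, s4}, {s0, s3, s4}, {s1, s2, s3}, {s1, s2, s3, s4}.
Accepting DFA states (contain an NFA accepting state): {s0}, {s0, s2, s3, s4}, {s0, s1, s2}, {s0, s1, s2, s3, s4}, {s0, s1, s3, s4}, {s0, s1, s2, s4}, {s0, s1, s2, s3}, {s0, s3, s4}.

8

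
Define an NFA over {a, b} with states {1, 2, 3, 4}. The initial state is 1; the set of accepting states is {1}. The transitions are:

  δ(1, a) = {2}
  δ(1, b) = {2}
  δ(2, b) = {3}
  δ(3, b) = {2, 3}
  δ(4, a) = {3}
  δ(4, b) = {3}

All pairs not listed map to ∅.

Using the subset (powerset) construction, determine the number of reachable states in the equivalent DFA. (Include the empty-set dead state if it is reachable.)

Start state of the DFA: {1}.
{1} --a--> {2}  [new]
{1} --b--> {2}  [seen]
{2} --a--> ∅  [new]
{2} --b--> {3}  [new]
∅ --a--> ∅  [seen]
∅ --b--> ∅  [seen]
{3} --a--> ∅  [seen]
{3} --b--> {2, 3}  [new]
{2, 3} --a--> ∅  [seen]
{2, 3} --b--> {2, 3}  [seen]
Reachable DFA states: {1}, {2}, ∅, {3}, {2, 3}.

5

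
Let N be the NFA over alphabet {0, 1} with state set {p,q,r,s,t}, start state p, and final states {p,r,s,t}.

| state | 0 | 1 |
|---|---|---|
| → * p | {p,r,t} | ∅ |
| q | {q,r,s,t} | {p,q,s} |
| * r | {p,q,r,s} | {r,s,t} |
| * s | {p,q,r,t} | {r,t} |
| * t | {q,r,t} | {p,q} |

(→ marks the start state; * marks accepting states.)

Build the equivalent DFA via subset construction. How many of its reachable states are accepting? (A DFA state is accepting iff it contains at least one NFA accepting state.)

Start state of the DFA: {p}.
{p} --0--> {p,r,t}  [new]
{p} --1--> ∅  [new]
{p,r,t} --0--> {p,q,r,s,t}  [new]
{p,r,t} --1--> {p,q,r,s,t}  [seen]
∅ --0--> ∅  [seen]
∅ --1--> ∅  [seen]
{p,q,r,s,t} --0--> {p,q,r,s,t}  [seen]
{p,q,r,s,t} --1--> {p,q,r,s,t}  [seen]
Reachable DFA states: {p}, {p,r,t}, ∅, {p,q,r,s,t}.
Accepting DFA states (contain an NFA accepting state): {p}, {p,r,t}, {p,q,r,s,t}.

3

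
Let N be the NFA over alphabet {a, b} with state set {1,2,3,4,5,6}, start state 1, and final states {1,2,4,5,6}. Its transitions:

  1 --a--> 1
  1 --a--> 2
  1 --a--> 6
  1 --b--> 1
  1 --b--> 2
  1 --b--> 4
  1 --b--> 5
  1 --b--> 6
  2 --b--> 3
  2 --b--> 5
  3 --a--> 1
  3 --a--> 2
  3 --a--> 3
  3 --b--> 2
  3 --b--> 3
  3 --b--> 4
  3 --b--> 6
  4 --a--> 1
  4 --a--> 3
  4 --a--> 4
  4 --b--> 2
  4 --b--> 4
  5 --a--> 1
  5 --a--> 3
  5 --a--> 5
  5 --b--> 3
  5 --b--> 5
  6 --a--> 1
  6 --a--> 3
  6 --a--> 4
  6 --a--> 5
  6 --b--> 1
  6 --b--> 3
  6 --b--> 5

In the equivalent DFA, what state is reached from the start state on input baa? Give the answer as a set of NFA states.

{1,2,3,4,5,6}

Start: {1}.
δ(1,b) = {1,2,4,5,6}.
Union: {1,2,4,5,6}.
After b: {1,2,4,5,6}.
δ(1,a) = {1,2,6}; δ(2,a) = ∅; δ(4,a) = {1,3,4}; δ(5,a) = {1,3,5}; δ(6,a) = {1,3,4,5}.
Union: {1,2,3,4,5,6}.
After a: {1,2,3,4,5,6}.
δ(1,a) = {1,2,6}; δ(2,a) = ∅; δ(3,a) = {1,2,3}; δ(4,a) = {1,3,4}; δ(5,a) = {1,3,5}; δ(6,a) = {1,3,4,5}.
Union: {1,2,3,4,5,6}.
After a: {1,2,3,4,5,6}.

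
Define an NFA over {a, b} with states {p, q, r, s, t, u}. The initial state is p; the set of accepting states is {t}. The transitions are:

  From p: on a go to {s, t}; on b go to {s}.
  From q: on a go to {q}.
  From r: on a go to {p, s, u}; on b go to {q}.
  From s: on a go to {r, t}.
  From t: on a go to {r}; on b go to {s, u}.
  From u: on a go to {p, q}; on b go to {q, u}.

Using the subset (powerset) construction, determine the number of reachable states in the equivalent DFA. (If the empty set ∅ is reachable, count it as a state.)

Start state of the DFA: {p}.
{p} --a--> {s, t}  [new]
{p} --b--> {s}  [new]
{s, t} --a--> {r, t}  [new]
{s, t} --b--> {s, u}  [new]
{s} --a--> {r, t}  [seen]
{s} --b--> ∅  [new]
{r, t} --a--> {p, r, s, u}  [new]
{r, t} --b--> {q, s, u}  [new]
{s, u} --a--> {p, q, r, t}  [new]
{s, u} --b--> {q, u}  [new]
∅ --a--> ∅  [seen]
∅ --b--> ∅  [seen]
{p, r, s, u} --a--> {p, q, r, s, t, u}  [new]
{p, r, s, u} --b--> {q, s, u}  [seen]
{q, s, u} --a--> {p, q, r, t}  [seen]
{q, s, u} --b--> {q, u}  [seen]
{p, q, r, t} --a--> {p, q, r, s, t, u}  [seen]
{p, q, r, t} --b--> {q, s, u}  [seen]
{q, u} --a--> {p, q}  [new]
{q, u} --b--> {q, u}  [seen]
{p, q, r, s, t, u} --a--> {p, q, r, s, t, u}  [seen]
{p, q, r, s, t, u} --b--> {q, s, u}  [seen]
{p, q} --a--> {q, s, t}  [new]
{p, q} --b--> {s}  [seen]
{q, s, t} --a--> {q, r, t}  [new]
{q, s, t} --b--> {s, u}  [seen]
{q, r, t} --a--> {p, q, r, s, u}  [new]
{q, r, t} --b--> {q, s, u}  [seen]
{p, q, r, s, u} --a--> {p, q, r, s, t, u}  [seen]
{p, q, r, s, u} --b--> {q, s, u}  [seen]
Reachable DFA states: {p}, {s, t}, {s}, {r, t}, {s, u}, ∅, {p, r, s, u}, {q, s, u}, {p, q, r, t}, {q, u}, {p, q, r, s, t, u}, {p, q}, {q, s, t}, {q, r, t}, {p, q, r, s, u}.

15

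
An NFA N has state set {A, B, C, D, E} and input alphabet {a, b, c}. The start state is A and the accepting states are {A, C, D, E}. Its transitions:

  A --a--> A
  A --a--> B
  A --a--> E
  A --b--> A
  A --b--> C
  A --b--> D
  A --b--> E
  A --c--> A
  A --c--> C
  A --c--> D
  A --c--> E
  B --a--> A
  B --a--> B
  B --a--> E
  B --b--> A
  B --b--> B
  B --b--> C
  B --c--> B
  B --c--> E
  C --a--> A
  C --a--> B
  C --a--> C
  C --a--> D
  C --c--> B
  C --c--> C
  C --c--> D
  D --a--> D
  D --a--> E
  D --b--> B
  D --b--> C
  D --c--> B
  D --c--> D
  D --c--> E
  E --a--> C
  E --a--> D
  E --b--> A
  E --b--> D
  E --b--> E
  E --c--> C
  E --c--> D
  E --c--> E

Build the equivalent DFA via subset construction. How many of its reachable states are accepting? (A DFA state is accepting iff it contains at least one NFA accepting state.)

Start state of the DFA: {A}.
{A} --a--> {A, B, E}  [new]
{A} --b--> {A, C, D, E}  [new]
{A} --c--> {A, C, D, E}  [seen]
{A, B, E} --a--> {A, B, C, D, E}  [new]
{A, B, E} --b--> {A, B, C, D, E}  [seen]
{A, B, E} --c--> {A, B, C, D, E}  [seen]
{A, C, D, E} --a--> {A, B, C, D, E}  [seen]
{A, C, D, E} --b--> {A, B, C, D, E}  [seen]
{A, C, D, E} --c--> {A, B, C, D, E}  [seen]
{A, B, C, D, E} --a--> {A, B, C, D, E}  [seen]
{A, B, C, D, E} --b--> {A, B, C, D, E}  [seen]
{A, B, C, D, E} --c--> {A, B, C, D, E}  [seen]
Reachable DFA states: {A}, {A, B, E}, {A, C, D, E}, {A, B, C, D, E}.
Accepting DFA states (contain an NFA accepting state): {A}, {A, B, E}, {A, C, D, E}, {A, B, C, D, E}.

4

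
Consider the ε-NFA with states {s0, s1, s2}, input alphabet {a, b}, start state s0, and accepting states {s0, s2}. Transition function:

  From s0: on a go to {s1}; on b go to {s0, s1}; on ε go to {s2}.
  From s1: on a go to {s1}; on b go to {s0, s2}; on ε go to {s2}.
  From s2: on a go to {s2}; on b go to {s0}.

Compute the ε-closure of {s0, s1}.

{s0, s1, s2}

Begin with {s0, s1}.
s0 →ε {s2}; add s2.
ε-closure = {s0, s1, s2}.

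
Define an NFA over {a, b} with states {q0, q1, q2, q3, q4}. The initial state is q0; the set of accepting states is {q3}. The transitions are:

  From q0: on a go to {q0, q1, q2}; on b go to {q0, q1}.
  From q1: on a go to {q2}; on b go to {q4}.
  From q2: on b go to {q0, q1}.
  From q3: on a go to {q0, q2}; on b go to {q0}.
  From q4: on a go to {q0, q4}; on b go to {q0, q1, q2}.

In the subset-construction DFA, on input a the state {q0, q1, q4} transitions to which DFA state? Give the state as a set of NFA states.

δ(q0,a) = {q0, q1, q2}; δ(q1,a) = {q2}; δ(q4,a) = {q0, q4}.
Union: {q0, q1, q2, q4}.

{q0, q1, q2, q4}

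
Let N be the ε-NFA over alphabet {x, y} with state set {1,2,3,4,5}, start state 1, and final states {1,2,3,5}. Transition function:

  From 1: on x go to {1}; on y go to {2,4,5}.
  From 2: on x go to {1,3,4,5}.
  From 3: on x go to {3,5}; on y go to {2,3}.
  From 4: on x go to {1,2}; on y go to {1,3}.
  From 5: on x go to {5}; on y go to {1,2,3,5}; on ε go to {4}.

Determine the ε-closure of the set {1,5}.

Begin with {1,5}.
5 →ε {4}; add 4.
ε-closure = {1,4,5}.

{1,4,5}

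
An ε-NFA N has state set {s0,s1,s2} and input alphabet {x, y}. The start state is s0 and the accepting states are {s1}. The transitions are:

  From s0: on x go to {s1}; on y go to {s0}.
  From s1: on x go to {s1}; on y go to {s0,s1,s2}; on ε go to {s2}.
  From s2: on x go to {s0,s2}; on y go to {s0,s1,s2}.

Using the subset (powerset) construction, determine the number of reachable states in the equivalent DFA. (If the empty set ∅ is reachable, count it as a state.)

3

Start state of the DFA: {s0} (ε-closure of the NFA start).
{s0} --x--> {s1,s2}  [new]
{s0} --y--> {s0}  [seen]
{s1,s2} --x--> {s0,s1,s2}  [new]
{s1,s2} --y--> {s0,s1,s2}  [seen]
{s0,s1,s2} --x--> {s0,s1,s2}  [seen]
{s0,s1,s2} --y--> {s0,s1,s2}  [seen]
Reachable DFA states: {s0}, {s1,s2}, {s0,s1,s2}.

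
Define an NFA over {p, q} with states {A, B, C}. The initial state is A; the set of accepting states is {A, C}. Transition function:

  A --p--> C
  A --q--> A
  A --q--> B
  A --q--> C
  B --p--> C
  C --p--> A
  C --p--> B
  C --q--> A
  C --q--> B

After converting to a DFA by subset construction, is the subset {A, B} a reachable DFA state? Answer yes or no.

yes

Start state of the DFA: {A}.
{A} --p--> {C}  [new]
{A} --q--> {A, B, C}  [new]
{C} --p--> {A, B}  [new]
{C} --q--> {A, B}  [seen]
{A, B, C} --p--> {A, B, C}  [seen]
{A, B, C} --q--> {A, B, C}  [seen]
{A, B} --p--> {C}  [seen]
{A, B} --q--> {A, B, C}  [seen]
Reachable DFA states: {A}, {C}, {A, B, C}, {A, B}.
{A, B} is among them.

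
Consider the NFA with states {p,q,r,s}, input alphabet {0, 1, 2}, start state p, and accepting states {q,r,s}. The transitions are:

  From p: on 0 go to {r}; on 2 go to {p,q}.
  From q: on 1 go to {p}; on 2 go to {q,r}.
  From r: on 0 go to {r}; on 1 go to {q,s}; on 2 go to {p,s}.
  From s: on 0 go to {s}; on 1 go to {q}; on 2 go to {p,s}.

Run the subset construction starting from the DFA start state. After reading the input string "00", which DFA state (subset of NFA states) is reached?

Start: {p}.
δ(p,0) = {r}.
Union: {r}.
After 0: {r}.
δ(r,0) = {r}.
Union: {r}.
After 0: {r}.

{r}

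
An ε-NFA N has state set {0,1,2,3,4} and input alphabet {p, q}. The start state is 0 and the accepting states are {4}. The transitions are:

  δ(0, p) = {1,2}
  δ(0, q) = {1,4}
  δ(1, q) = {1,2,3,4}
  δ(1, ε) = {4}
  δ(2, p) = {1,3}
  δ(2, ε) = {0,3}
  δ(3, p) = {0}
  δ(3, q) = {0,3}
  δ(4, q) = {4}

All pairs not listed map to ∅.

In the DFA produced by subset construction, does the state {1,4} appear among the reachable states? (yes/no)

Start state of the DFA: {0} (ε-closure of the NFA start).
{0} --p--> {0,1,2,3,4}  [new]
{0} --q--> {1,4}  [new]
{0,1,2,3,4} --p--> {0,1,2,3,4}  [seen]
{0,1,2,3,4} --q--> {0,1,2,3,4}  [seen]
{1,4} --p--> ∅  [new]
{1,4} --q--> {0,1,2,3,4}  [seen]
∅ --p--> ∅  [seen]
∅ --q--> ∅  [seen]
Reachable DFA states: {0}, {0,1,2,3,4}, {1,4}, ∅.
{1,4} is among them.

yes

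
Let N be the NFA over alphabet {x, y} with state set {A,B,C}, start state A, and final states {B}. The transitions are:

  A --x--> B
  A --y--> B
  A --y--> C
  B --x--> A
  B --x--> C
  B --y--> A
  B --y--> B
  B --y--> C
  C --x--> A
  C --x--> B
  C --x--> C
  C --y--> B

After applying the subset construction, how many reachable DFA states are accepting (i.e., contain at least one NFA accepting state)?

Start state of the DFA: {A}.
{A} --x--> {B}  [new]
{A} --y--> {B,C}  [new]
{B} --x--> {A,C}  [new]
{B} --y--> {A,B,C}  [new]
{B,C} --x--> {A,B,C}  [seen]
{B,C} --y--> {A,B,C}  [seen]
{A,C} --x--> {A,B,C}  [seen]
{A,C} --y--> {B,C}  [seen]
{A,B,C} --x--> {A,B,C}  [seen]
{A,B,C} --y--> {A,B,C}  [seen]
Reachable DFA states: {A}, {B}, {B,C}, {A,C}, {A,B,C}.
Accepting DFA states (contain an NFA accepting state): {B}, {B,C}, {A,B,C}.

3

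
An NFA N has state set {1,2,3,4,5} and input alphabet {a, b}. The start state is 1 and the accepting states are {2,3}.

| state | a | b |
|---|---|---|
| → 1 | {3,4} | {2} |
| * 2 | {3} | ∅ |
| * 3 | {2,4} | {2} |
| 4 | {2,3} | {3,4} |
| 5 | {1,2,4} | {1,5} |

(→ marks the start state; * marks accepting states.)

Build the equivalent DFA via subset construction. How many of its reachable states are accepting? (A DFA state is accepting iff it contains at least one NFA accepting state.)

Start state of the DFA: {1}.
{1} --a--> {3,4}  [new]
{1} --b--> {2}  [new]
{3,4} --a--> {2,3,4}  [new]
{3,4} --b--> {2,3,4}  [seen]
{2} --a--> {3}  [new]
{2} --b--> ∅  [new]
{2,3,4} --a--> {2,3,4}  [seen]
{2,3,4} --b--> {2,3,4}  [seen]
{3} --a--> {2,4}  [new]
{3} --b--> {2}  [seen]
∅ --a--> ∅  [seen]
∅ --b--> ∅  [seen]
{2,4} --a--> {2,3}  [new]
{2,4} --b--> {3,4}  [seen]
{2,3} --a--> {2,3,4}  [seen]
{2,3} --b--> {2}  [seen]
Reachable DFA states: {1}, {3,4}, {2}, {2,3,4}, {3}, ∅, {2,4}, {2,3}.
Accepting DFA states (contain an NFA accepting state): {3,4}, {2}, {2,3,4}, {3}, {2,4}, {2,3}.

6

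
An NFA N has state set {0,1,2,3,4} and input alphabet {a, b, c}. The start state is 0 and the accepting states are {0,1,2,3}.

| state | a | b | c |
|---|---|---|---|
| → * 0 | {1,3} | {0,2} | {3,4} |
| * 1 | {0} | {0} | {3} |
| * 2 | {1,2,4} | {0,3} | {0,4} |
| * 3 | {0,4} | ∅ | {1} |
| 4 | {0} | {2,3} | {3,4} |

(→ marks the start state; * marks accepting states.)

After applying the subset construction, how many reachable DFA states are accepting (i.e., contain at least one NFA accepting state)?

16

Start state of the DFA: {0}.
{0} --a--> {1,3}  [new]
{0} --b--> {0,2}  [new]
{0} --c--> {3,4}  [new]
{1,3} --a--> {0,4}  [new]
{1,3} --b--> {0}  [seen]
{1,3} --c--> {1,3}  [seen]
{0,2} --a--> {1,2,3,4}  [new]
{0,2} --b--> {0,2,3}  [new]
{0,2} --c--> {0,3,4}  [new]
{3,4} --a--> {0,4}  [seen]
{3,4} --b--> {2,3}  [new]
{3,4} --c--> {1,3,4}  [new]
{0,4} --a--> {0,1,3}  [new]
{0,4} --b--> {0,2,3}  [seen]
{0,4} --c--> {3,4}  [seen]
{1,2,3,4} --a--> {0,1,2,4}  [new]
{1,2,3,4} --b--> {0,2,3}  [seen]
{1,2,3,4} --c--> {0,1,3,4}  [new]
{0,2,3} --a--> {0,1,2,3,4}  [new]
{0,2,3} --b--> {0,2,3}  [seen]
{0,2,3} --c--> {0,1,3,4}  [seen]
{0,3,4} --a--> {0,1,3,4}  [seen]
{0,3,4} --b--> {0,2,3}  [seen]
{0,3,4} --c--> {1,3,4}  [seen]
{2,3} --a--> {0,1,2,4}  [seen]
{2,3} --b--> {0,3}  [new]
{2,3} --c--> {0,1,4}  [new]
{1,3,4} --a--> {0,4}  [seen]
{1,3,4} --b--> {0,2,3}  [seen]
{1,3,4} --c--> {1,3,4}  [seen]
{0,1,3} --a--> {0,1,3,4}  [seen]
{0,1,3} --b--> {0,2}  [seen]
{0,1,3} --c--> {1,3,4}  [seen]
{0,1,2,4} --a--> {0,1,2,3,4}  [seen]
{0,1,2,4} --b--> {0,2,3}  [seen]
{0,1,2,4} --c--> {0,3,4}  [seen]
{0,1,3,4} --a--> {0,1,3,4}  [seen]
{0,1,3,4} --b--> {0,2,3}  [seen]
{0,1,3,4} --c--> {1,3,4}  [seen]
{0,1,2,3,4} --a--> {0,1,2,3,4}  [seen]
{0,1,2,3,4} --b--> {0,2,3}  [seen]
{0,1,2,3,4} --c--> {0,1,3,4}  [seen]
{0,3} --a--> {0,1,3,4}  [seen]
{0,3} --b--> {0,2}  [seen]
{0,3} --c--> {1,3,4}  [seen]
{0,1,4} --a--> {0,1,3}  [seen]
{0,1,4} --b--> {0,2,3}  [seen]
{0,1,4} --c--> {3,4}  [seen]
Reachable DFA states: {0}, {1,3}, {0,2}, {3,4}, {0,4}, {1,2,3,4}, {0,2,3}, {0,3,4}, {2,3}, {1,3,4}, {0,1,3}, {0,1,2,4}, {0,1,3,4}, {0,1,2,3,4}, {0,3}, {0,1,4}.
Accepting DFA states (contain an NFA accepting state): {0}, {1,3}, {0,2}, {3,4}, {0,4}, {1,2,3,4}, {0,2,3}, {0,3,4}, {2,3}, {1,3,4}, {0,1,3}, {0,1,2,4}, {0,1,3,4}, {0,1,2,3,4}, {0,3}, {0,1,4}.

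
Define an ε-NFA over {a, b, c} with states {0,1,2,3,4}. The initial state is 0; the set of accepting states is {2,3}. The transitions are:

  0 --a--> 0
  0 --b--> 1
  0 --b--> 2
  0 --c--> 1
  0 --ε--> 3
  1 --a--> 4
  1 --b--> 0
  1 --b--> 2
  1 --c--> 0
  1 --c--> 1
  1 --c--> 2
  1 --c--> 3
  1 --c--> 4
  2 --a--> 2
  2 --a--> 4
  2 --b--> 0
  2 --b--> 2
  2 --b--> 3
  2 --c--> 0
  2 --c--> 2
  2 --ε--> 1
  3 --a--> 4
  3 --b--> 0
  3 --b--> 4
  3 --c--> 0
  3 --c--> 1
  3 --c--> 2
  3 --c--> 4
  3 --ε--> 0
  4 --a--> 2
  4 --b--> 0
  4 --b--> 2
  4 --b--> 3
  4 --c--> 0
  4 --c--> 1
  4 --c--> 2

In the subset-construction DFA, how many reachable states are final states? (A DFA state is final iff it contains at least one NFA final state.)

Start state of the DFA: {0,3} (ε-closure of the NFA start).
{0,3} --a--> {0,3,4}  [new]
{0,3} --b--> {0,1,2,3,4}  [new]
{0,3} --c--> {0,1,2,3,4}  [seen]
{0,3,4} --a--> {0,1,2,3,4}  [seen]
{0,3,4} --b--> {0,1,2,3,4}  [seen]
{0,3,4} --c--> {0,1,2,3,4}  [seen]
{0,1,2,3,4} --a--> {0,1,2,3,4}  [seen]
{0,1,2,3,4} --b--> {0,1,2,3,4}  [seen]
{0,1,2,3,4} --c--> {0,1,2,3,4}  [seen]
Reachable DFA states: {0,3}, {0,3,4}, {0,1,2,3,4}.
Accepting DFA states (contain an NFA accepting state): {0,3}, {0,3,4}, {0,1,2,3,4}.

3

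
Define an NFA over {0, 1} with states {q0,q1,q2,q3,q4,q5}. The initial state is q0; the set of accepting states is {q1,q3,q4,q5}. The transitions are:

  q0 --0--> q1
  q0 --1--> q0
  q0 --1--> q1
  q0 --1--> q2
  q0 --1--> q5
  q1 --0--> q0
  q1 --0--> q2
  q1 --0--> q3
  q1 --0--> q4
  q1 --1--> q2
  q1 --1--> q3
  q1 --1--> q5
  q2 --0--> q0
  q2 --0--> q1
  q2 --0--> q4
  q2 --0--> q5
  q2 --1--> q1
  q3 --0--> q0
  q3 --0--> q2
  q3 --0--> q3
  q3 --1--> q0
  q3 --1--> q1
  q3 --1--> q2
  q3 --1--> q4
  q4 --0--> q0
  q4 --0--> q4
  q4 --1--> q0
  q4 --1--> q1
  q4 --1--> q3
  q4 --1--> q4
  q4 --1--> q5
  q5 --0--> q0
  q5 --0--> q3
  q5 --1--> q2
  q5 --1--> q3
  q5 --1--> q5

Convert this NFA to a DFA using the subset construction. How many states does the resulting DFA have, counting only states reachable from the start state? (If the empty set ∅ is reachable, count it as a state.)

7

Start state of the DFA: {q0}.
{q0} --0--> {q1}  [new]
{q0} --1--> {q0,q1,q2,q5}  [new]
{q1} --0--> {q0,q2,q3,q4}  [new]
{q1} --1--> {q2,q3,q5}  [new]
{q0,q1,q2,q5} --0--> {q0,q1,q2,q3,q4,q5}  [new]
{q0,q1,q2,q5} --1--> {q0,q1,q2,q3,q5}  [new]
{q0,q2,q3,q4} --0--> {q0,q1,q2,q3,q4,q5}  [seen]
{q0,q2,q3,q4} --1--> {q0,q1,q2,q3,q4,q5}  [seen]
{q2,q3,q5} --0--> {q0,q1,q2,q3,q4,q5}  [seen]
{q2,q3,q5} --1--> {q0,q1,q2,q3,q4,q5}  [seen]
{q0,q1,q2,q3,q4,q5} --0--> {q0,q1,q2,q3,q4,q5}  [seen]
{q0,q1,q2,q3,q4,q5} --1--> {q0,q1,q2,q3,q4,q5}  [seen]
{q0,q1,q2,q3,q5} --0--> {q0,q1,q2,q3,q4,q5}  [seen]
{q0,q1,q2,q3,q5} --1--> {q0,q1,q2,q3,q4,q5}  [seen]
Reachable DFA states: {q0}, {q1}, {q0,q1,q2,q5}, {q0,q2,q3,q4}, {q2,q3,q5}, {q0,q1,q2,q3,q4,q5}, {q0,q1,q2,q3,q5}.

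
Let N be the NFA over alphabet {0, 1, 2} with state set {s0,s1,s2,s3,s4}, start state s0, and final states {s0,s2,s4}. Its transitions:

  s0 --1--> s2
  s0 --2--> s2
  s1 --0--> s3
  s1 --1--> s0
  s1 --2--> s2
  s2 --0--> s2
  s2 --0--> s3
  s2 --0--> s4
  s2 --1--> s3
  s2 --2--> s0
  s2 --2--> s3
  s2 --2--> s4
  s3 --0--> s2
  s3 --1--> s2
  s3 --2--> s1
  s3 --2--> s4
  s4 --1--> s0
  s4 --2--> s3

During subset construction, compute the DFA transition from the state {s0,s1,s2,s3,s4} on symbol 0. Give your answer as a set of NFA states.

δ(s0,0) = ∅; δ(s1,0) = {s3}; δ(s2,0) = {s2,s3,s4}; δ(s3,0) = {s2}; δ(s4,0) = ∅.
Union: {s2,s3,s4}.

{s2,s3,s4}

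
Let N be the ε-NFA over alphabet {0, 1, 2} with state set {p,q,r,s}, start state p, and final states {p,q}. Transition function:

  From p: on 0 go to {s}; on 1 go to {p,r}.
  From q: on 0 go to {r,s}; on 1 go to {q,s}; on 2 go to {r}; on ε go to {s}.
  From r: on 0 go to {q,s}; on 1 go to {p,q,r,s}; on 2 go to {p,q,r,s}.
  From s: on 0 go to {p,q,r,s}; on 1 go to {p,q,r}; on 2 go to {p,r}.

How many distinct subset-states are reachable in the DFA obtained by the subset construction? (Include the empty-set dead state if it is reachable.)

6

Start state of the DFA: {p} (ε-closure of the NFA start).
{p} --0--> {s}  [new]
{p} --1--> {p,r}  [new]
{p} --2--> ∅  [new]
{s} --0--> {p,q,r,s}  [new]
{s} --1--> {p,q,r,s}  [seen]
{s} --2--> {p,r}  [seen]
{p,r} --0--> {q,s}  [new]
{p,r} --1--> {p,q,r,s}  [seen]
{p,r} --2--> {p,q,r,s}  [seen]
∅ --0--> ∅  [seen]
∅ --1--> ∅  [seen]
∅ --2--> ∅  [seen]
{p,q,r,s} --0--> {p,q,r,s}  [seen]
{p,q,r,s} --1--> {p,q,r,s}  [seen]
{p,q,r,s} --2--> {p,q,r,s}  [seen]
{q,s} --0--> {p,q,r,s}  [seen]
{q,s} --1--> {p,q,r,s}  [seen]
{q,s} --2--> {p,r}  [seen]
Reachable DFA states: {p}, {s}, {p,r}, ∅, {p,q,r,s}, {q,s}.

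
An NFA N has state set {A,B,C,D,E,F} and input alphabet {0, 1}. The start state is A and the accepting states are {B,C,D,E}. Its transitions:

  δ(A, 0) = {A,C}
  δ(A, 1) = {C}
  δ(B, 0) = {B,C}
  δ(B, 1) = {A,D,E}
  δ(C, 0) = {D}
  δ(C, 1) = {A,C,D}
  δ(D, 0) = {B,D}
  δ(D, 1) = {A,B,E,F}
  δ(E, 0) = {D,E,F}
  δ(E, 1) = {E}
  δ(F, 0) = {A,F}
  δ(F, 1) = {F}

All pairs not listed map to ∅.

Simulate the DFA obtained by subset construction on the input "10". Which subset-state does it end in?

{D}

Start: {A}.
δ(A,1) = {C}.
Union: {C}.
After 1: {C}.
δ(C,0) = {D}.
Union: {D}.
After 0: {D}.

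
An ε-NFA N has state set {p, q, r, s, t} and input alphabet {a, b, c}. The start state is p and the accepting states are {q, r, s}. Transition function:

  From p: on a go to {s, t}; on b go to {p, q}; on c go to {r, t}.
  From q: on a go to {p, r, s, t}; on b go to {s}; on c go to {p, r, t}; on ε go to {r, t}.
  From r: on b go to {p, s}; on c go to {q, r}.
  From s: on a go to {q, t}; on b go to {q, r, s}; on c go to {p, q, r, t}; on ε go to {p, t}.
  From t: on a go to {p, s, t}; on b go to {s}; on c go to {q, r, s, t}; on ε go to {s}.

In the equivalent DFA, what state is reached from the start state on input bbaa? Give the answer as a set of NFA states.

Start: {p}.
δ(p,b) = {p, q}.
Union: {p, q}.
ε-closure gives {p, q, r, s, t}.
After b: {p, q, r, s, t}.
δ(p,b) = {p, q}; δ(q,b) = {s}; δ(r,b) = {p, s}; δ(s,b) = {q, r, s}; δ(t,b) = {s}.
Union: {p, q, r, s}.
ε-closure gives {p, q, r, s, t}.
After b: {p, q, r, s, t}.
δ(p,a) = {s, t}; δ(q,a) = {p, r, s, t}; δ(r,a) = ∅; δ(s,a) = {q, t}; δ(t,a) = {p, s, t}.
Union: {p, q, r, s, t}.
After a: {p, q, r, s, t}.
δ(p,a) = {s, t}; δ(q,a) = {p, r, s, t}; δ(r,a) = ∅; δ(s,a) = {q, t}; δ(t,a) = {p, s, t}.
Union: {p, q, r, s, t}.
After a: {p, q, r, s, t}.

{p, q, r, s, t}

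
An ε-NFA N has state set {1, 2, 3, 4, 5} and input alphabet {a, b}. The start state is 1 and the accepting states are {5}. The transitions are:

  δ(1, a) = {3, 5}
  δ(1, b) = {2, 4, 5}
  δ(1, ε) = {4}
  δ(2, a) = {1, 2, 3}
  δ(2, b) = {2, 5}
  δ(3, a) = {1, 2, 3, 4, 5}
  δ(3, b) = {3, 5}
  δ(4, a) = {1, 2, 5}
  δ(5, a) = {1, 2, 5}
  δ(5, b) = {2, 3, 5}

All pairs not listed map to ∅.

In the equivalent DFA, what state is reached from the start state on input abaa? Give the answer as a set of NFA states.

Start: {1, 4}.
δ(1,a) = {3, 5}; δ(4,a) = {1, 2, 5}.
Union: {1, 2, 3, 5}.
ε-closure gives {1, 2, 3, 4, 5}.
After a: {1, 2, 3, 4, 5}.
δ(1,b) = {2, 4, 5}; δ(2,b) = {2, 5}; δ(3,b) = {3, 5}; δ(4,b) = ∅; δ(5,b) = {2, 3, 5}.
Union: {2, 3, 4, 5}.
After b: {2, 3, 4, 5}.
δ(2,a) = {1, 2, 3}; δ(3,a) = {1, 2, 3, 4, 5}; δ(4,a) = {1, 2, 5}; δ(5,a) = {1, 2, 5}.
Union: {1, 2, 3, 4, 5}.
After a: {1, 2, 3, 4, 5}.
δ(1,a) = {3, 5}; δ(2,a) = {1, 2, 3}; δ(3,a) = {1, 2, 3, 4, 5}; δ(4,a) = {1, 2, 5}; δ(5,a) = {1, 2, 5}.
Union: {1, 2, 3, 4, 5}.
After a: {1, 2, 3, 4, 5}.

{1, 2, 3, 4, 5}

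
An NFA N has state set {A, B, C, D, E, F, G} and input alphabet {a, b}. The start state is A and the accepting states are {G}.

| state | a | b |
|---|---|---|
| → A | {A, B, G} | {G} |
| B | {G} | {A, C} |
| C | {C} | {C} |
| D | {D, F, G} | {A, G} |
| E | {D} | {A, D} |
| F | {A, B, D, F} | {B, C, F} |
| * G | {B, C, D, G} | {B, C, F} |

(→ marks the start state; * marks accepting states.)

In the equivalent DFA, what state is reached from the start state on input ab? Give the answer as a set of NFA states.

{A, B, C, F, G}

Start: {A}.
δ(A,a) = {A, B, G}.
Union: {A, B, G}.
After a: {A, B, G}.
δ(A,b) = {G}; δ(B,b) = {A, C}; δ(G,b) = {B, C, F}.
Union: {A, B, C, F, G}.
After b: {A, B, C, F, G}.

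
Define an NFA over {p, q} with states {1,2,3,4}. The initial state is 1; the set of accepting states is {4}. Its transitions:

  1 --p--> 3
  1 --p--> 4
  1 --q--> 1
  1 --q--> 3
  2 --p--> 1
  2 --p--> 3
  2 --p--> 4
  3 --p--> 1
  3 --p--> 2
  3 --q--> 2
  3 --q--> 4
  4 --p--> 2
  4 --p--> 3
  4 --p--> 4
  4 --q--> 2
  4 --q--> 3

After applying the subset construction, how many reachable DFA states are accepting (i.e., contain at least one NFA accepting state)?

3

Start state of the DFA: {1}.
{1} --p--> {3,4}  [new]
{1} --q--> {1,3}  [new]
{3,4} --p--> {1,2,3,4}  [new]
{3,4} --q--> {2,3,4}  [new]
{1,3} --p--> {1,2,3,4}  [seen]
{1,3} --q--> {1,2,3,4}  [seen]
{1,2,3,4} --p--> {1,2,3,4}  [seen]
{1,2,3,4} --q--> {1,2,3,4}  [seen]
{2,3,4} --p--> {1,2,3,4}  [seen]
{2,3,4} --q--> {2,3,4}  [seen]
Reachable DFA states: {1}, {3,4}, {1,3}, {1,2,3,4}, {2,3,4}.
Accepting DFA states (contain an NFA accepting state): {3,4}, {1,2,3,4}, {2,3,4}.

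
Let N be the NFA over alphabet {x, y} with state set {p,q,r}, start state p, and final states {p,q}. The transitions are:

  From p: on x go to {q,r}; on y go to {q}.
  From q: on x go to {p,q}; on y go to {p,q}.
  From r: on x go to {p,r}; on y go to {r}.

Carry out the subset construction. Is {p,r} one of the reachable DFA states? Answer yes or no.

Start state of the DFA: {p}.
{p} --x--> {q,r}  [new]
{p} --y--> {q}  [new]
{q,r} --x--> {p,q,r}  [new]
{q,r} --y--> {p,q,r}  [seen]
{q} --x--> {p,q}  [new]
{q} --y--> {p,q}  [seen]
{p,q,r} --x--> {p,q,r}  [seen]
{p,q,r} --y--> {p,q,r}  [seen]
{p,q} --x--> {p,q,r}  [seen]
{p,q} --y--> {p,q}  [seen]
Reachable DFA states: {p}, {q,r}, {q}, {p,q,r}, {p,q}.
{p,r} is not among them.

no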